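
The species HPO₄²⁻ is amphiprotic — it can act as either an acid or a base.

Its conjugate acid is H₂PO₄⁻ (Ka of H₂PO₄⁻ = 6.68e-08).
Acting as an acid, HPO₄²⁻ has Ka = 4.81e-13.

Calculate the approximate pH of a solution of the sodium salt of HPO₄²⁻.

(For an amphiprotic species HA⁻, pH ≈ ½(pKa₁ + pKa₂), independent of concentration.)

pKa₁ = -log(6.68e-08) = 7.18; pKa₂ = -log(4.81e-13) = 12.32. For an amphiprotic species, pH ≈ ½(pKa₁ + pKa₂) = ½(7.18 + 12.32) = 9.75.

pH = 9.75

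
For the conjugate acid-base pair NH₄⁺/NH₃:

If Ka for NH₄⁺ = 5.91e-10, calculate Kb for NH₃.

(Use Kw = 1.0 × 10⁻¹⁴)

For a conjugate pair Ka × Kb = Kw, so Kb = Kw/Ka = 1.0 × 10⁻¹⁴ / 5.91e-10 = 1.69e-05.

K_b = 1.69e-05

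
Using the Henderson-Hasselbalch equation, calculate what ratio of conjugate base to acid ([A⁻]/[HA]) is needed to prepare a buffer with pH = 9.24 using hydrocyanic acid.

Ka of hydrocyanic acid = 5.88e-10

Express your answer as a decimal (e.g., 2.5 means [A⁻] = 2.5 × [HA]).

pKa = -log(5.88e-10) = 9.2306. pH = pKa + log([A⁻]/[HA]), so log([A⁻]/[HA]) = pH − pKa = 9.24 − 9.2306 = 0.0094. [A⁻]/[HA] = 10^(0.0094) = 1.02

[A⁻]/[HA] = 1.02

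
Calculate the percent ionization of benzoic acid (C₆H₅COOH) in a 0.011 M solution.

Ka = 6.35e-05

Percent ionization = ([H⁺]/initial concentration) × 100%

Using Ka equilibrium: x² + Ka×x - Ka×C = 0. Solving: [H⁺] = 8.0462e-04. Percent = (8.0462e-04/0.011) × 100

Percent ionization = 7.31%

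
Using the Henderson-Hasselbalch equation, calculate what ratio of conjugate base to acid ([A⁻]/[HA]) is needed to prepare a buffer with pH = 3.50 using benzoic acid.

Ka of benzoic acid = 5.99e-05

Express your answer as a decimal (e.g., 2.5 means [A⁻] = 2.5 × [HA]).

pKa = -log(5.99e-05) = 4.2226. pH = pKa + log([A⁻]/[HA]), so log([A⁻]/[HA]) = pH − pKa = 3.50 − 4.2226 = -0.7226. [A⁻]/[HA] = 10^(-0.7226) = 0.189

[A⁻]/[HA] = 0.189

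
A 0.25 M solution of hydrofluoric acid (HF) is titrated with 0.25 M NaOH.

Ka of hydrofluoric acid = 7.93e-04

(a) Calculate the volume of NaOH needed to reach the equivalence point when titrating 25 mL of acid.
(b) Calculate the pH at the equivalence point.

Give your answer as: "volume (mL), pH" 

moles acid = 0.25 × 25/1000 = 0.00625 mol; V_base = moles/0.25 × 1000 = 25.0 mL. At equivalence only the conjugate base is present: [A⁻] = 0.00625/0.050 = 1.2500e-01 M. Kb = Kw/Ka = 1.26e-11; [OH⁻] = √(Kb × [A⁻]) = 1.2555e-06; pOH = 5.90; pH = 14 - pOH = 8.10.

V = 25.0 mL, pH = 8.10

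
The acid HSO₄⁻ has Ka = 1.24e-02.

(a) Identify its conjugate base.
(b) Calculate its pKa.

(a) The conjugate base is formed by removing one H⁺ from HSO₄⁻, giving SO₄²⁻. (b) pKa = -log(Ka) = -log(1.24e-02) = 1.91.

Conjugate base: SO₄²⁻; pK_a = 1.91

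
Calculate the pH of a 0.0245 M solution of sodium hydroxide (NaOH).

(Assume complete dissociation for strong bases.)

[OH⁻] = 0.0245 M for strong base. pOH = -log[OH⁻] = 1.61, pH = 14 - pOH

pH = 12.39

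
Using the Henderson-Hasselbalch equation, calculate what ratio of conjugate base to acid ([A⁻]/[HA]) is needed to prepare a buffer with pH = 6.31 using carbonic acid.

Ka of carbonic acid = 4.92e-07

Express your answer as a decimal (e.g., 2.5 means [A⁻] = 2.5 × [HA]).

pKa = -log(4.92e-07) = 6.3080. pH = pKa + log([A⁻]/[HA]), so log([A⁻]/[HA]) = pH − pKa = 6.31 − 6.3080 = 0.0020. [A⁻]/[HA] = 10^(0.0020) = 1.00

[A⁻]/[HA] = 1.00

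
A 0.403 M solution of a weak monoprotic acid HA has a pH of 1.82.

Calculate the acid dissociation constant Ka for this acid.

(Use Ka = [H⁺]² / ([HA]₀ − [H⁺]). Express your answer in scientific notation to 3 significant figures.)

[H⁺] = 10^(−pH) = 10^(−1.82) = 1.514e-02 M. For HA ⇌ H⁺ + A⁻, Ka = [H⁺][A⁻]/[HA] = [H⁺]² / ([HA]₀ − [H⁺]) = (1.514e-02)² / (0.403 − 1.514e-02) = 5.91e-04.

K_a = 5.91e-04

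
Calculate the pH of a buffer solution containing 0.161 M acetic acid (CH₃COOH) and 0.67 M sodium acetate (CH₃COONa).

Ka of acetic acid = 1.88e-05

pKa = -log(1.88e-05) = 4.73. pH = pKa + log([A⁻]/[HA]) = 4.73 + log(0.67/0.161)

pH = 5.35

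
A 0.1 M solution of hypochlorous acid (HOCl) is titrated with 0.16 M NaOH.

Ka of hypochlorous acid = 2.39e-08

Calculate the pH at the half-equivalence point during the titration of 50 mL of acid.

At half-equivalence [HA] = [A⁻], so Henderson-Hasselbalch gives pH = pKa = -log(2.39e-08) = 7.62.

pH = pKa = 7.62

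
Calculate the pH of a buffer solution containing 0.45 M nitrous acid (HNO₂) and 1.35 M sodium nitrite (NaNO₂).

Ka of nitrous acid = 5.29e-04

pKa = -log(5.29e-04) = 3.28. pH = pKa + log([A⁻]/[HA]) = 3.28 + log(1.35/0.45)

pH = 3.75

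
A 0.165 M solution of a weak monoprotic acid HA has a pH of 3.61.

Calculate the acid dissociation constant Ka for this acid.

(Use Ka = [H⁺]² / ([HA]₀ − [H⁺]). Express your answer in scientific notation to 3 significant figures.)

[H⁺] = 10^(−pH) = 10^(−3.61) = 2.455e-04 M. For HA ⇌ H⁺ + A⁻, Ka = [H⁺][A⁻]/[HA] = [H⁺]² / ([HA]₀ − [H⁺]) = (2.455e-04)² / (0.165 − 2.455e-04) = 3.66e-07.

K_a = 3.66e-07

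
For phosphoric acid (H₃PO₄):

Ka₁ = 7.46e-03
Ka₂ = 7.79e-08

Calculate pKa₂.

pKa₂ = -log(Ka₂) = -log(7.79e-08) = 7.11.

pK_{a2} = 7.11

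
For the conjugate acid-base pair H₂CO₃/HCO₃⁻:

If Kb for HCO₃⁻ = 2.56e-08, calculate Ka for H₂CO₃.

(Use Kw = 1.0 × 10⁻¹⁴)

For a conjugate pair Ka × Kb = Kw, so Ka = Kw/Kb = 1.0 × 10⁻¹⁴ / 2.56e-08 = 3.91e-07.

K_a = 3.91e-07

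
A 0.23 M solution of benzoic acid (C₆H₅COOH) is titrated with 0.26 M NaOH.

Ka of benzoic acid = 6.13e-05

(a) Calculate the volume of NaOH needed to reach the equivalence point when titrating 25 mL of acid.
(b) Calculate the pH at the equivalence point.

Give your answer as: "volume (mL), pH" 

moles acid = 0.23 × 25/1000 = 0.00575 mol; V_base = moles/0.26 × 1000 = 22.1 mL. At equivalence only the conjugate base is present: [A⁻] = 0.00575/0.047 = 1.2204e-01 M. Kb = Kw/Ka = 1.63e-10; [OH⁻] = √(Kb × [A⁻]) = 4.4619e-06; pOH = 5.35; pH = 14 - pOH = 8.65.

V = 22.1 mL, pH = 8.65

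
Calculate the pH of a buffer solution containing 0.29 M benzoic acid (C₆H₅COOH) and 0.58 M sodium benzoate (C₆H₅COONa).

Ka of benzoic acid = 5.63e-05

pKa = -log(5.63e-05) = 4.25. pH = pKa + log([A⁻]/[HA]) = 4.25 + log(0.58/0.29)

pH = 4.55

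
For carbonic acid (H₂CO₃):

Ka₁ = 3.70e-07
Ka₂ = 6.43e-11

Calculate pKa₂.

pKa₂ = -log(Ka₂) = -log(6.43e-11) = 10.19.

pK_{a2} = 10.19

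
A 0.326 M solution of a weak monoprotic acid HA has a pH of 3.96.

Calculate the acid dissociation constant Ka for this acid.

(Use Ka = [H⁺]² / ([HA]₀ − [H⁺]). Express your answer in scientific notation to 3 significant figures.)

[H⁺] = 10^(−pH) = 10^(−3.96) = 1.096e-04 M. For HA ⇌ H⁺ + A⁻, Ka = [H⁺][A⁻]/[HA] = [H⁺]² / ([HA]₀ − [H⁺]) = (1.096e-04)² / (0.326 − 1.096e-04) = 3.69e-08.

K_a = 3.69e-08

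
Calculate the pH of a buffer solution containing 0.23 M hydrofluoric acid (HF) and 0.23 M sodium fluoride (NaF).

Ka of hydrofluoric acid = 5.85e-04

pKa = -log(5.85e-04) = 3.23. pH = pKa + log([A⁻]/[HA]) = 3.23 + log(0.23/0.23)

pH = 3.23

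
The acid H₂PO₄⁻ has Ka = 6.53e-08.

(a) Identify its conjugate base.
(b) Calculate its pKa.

(a) The conjugate base is formed by removing one H⁺ from H₂PO₄⁻, giving HPO₄²⁻. (b) pKa = -log(Ka) = -log(6.53e-08) = 7.19.

Conjugate base: HPO₄²⁻; pK_a = 7.19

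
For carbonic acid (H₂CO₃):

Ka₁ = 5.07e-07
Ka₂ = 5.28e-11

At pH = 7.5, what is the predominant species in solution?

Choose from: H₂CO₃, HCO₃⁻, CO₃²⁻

pKa₁ = 6.29, pKa₂ = 10.28. For a polyprotic acid the predominant species crosses at each pKa: below pKa_n the protonated form dominates, above it the deprotonated form does. At pH = 7.5, the predominant species is HCO₃⁻.

HCO₃⁻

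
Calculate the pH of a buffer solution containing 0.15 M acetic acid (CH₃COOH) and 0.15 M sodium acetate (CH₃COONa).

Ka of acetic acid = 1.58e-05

pKa = -log(1.58e-05) = 4.80. pH = pKa + log([A⁻]/[HA]) = 4.80 + log(0.15/0.15)

pH = 4.80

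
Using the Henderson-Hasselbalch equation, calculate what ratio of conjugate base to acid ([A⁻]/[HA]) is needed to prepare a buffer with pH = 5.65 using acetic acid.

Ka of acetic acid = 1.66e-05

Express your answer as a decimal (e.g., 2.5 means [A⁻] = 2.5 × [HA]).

pKa = -log(1.66e-05) = 4.7799. pH = pKa + log([A⁻]/[HA]), so log([A⁻]/[HA]) = pH − pKa = 5.65 − 4.7799 = 0.8701. [A⁻]/[HA] = 10^(0.8701) = 7.41

[A⁻]/[HA] = 7.41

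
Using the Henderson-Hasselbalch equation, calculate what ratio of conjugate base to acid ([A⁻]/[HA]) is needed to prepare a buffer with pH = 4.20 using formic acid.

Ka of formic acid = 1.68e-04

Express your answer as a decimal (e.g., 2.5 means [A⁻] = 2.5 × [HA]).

pKa = -log(1.68e-04) = 3.7747. pH = pKa + log([A⁻]/[HA]), so log([A⁻]/[HA]) = pH − pKa = 4.20 − 3.7747 = 0.4253. [A⁻]/[HA] = 10^(0.4253) = 2.66

[A⁻]/[HA] = 2.66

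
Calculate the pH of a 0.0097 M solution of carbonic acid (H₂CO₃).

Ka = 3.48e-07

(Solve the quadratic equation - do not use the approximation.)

x² + Ka×x - Ka×C = 0. Using quadratic formula: [H⁺] = 5.7926e-05

pH = 4.24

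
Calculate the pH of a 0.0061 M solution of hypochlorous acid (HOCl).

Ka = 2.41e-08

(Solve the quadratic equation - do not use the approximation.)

x² + Ka×x - Ka×C = 0. Using quadratic formula: [H⁺] = 1.2113e-05

pH = 4.92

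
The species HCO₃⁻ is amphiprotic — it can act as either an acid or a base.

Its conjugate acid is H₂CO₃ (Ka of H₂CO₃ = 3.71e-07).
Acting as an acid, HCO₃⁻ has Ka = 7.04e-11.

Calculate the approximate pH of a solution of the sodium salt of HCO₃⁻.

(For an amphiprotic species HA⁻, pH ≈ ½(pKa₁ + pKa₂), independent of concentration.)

pKa₁ = -log(3.71e-07) = 6.43; pKa₂ = -log(7.04e-11) = 10.15. For an amphiprotic species, pH ≈ ½(pKa₁ + pKa₂) = ½(6.43 + 10.15) = 8.29.

pH = 8.29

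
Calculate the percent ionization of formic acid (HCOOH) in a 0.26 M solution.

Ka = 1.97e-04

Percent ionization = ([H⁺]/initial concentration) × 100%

Using Ka equilibrium: x² + Ka×x - Ka×C = 0. Solving: [H⁺] = 7.0590e-03. Percent = (7.0590e-03/0.26) × 100

Percent ionization = 2.71%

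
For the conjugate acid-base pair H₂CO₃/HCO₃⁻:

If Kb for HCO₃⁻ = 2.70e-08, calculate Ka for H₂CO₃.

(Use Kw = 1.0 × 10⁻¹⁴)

For a conjugate pair Ka × Kb = Kw, so Ka = Kw/Kb = 1.0 × 10⁻¹⁴ / 2.70e-08 = 3.70e-07.

K_a = 3.70e-07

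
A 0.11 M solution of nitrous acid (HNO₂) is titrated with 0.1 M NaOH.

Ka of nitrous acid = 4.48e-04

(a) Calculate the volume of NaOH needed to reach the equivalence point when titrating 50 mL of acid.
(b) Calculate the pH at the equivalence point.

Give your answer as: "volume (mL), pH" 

moles acid = 0.11 × 50/1000 = 0.0055 mol; V_base = moles/0.1 × 1000 = 55.0 mL. At equivalence only the conjugate base is present: [A⁻] = 0.0055/0.105 = 5.2381e-02 M. Kb = Kw/Ka = 2.23e-11; [OH⁻] = √(Kb × [A⁻]) = 1.0813e-06; pOH = 5.97; pH = 14 - pOH = 8.03.

V = 55.0 mL, pH = 8.03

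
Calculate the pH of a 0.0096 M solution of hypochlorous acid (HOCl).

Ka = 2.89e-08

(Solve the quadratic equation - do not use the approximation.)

x² + Ka×x - Ka×C = 0. Using quadratic formula: [H⁺] = 1.6642e-05

pH = 4.78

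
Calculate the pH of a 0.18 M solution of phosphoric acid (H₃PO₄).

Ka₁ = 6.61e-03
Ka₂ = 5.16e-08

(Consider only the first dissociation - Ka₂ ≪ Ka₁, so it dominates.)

First dissociation dominates. From Ka₁ = [H⁺][HA⁻]/[H₂A], x² + Ka₁·x − Ka₁·C = 0 with C = 0.18 M and Ka₁ = 6.61e-03. Solving: [H⁺] = (−Ka₁ + √(Ka₁² + 4·Ka₁·C)) / 2 = 3.1346e-02 M. pH = -log(3.1346e-02) = 1.50.

pH = 1.50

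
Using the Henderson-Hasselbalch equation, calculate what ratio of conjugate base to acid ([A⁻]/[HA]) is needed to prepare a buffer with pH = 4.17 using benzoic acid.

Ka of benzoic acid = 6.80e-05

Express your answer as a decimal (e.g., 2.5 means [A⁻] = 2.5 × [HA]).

pKa = -log(6.80e-05) = 4.1675. pH = pKa + log([A⁻]/[HA]), so log([A⁻]/[HA]) = pH − pKa = 4.17 − 4.1675 = 0.0025. [A⁻]/[HA] = 10^(0.0025) = 1.01

[A⁻]/[HA] = 1.01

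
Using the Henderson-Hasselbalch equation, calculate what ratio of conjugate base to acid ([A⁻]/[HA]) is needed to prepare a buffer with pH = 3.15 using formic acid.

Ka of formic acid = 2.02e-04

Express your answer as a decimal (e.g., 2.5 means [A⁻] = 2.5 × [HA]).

pKa = -log(2.02e-04) = 3.6946. pH = pKa + log([A⁻]/[HA]), so log([A⁻]/[HA]) = pH − pKa = 3.15 − 3.6946 = -0.5446. [A⁻]/[HA] = 10^(-0.5446) = 0.285

[A⁻]/[HA] = 0.285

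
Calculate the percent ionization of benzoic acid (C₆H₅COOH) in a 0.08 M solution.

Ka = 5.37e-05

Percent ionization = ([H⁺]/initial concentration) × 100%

Using Ka equilibrium: x² + Ka×x - Ka×C = 0. Solving: [H⁺] = 2.0460e-03. Percent = (2.0460e-03/0.08) × 100

Percent ionization = 2.56%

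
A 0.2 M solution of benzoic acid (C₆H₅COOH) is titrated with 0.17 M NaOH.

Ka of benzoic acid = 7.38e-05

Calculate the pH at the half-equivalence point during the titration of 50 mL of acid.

At half-equivalence [HA] = [A⁻], so Henderson-Hasselbalch gives pH = pKa = -log(7.38e-05) = 4.13.

pH = pKa = 4.13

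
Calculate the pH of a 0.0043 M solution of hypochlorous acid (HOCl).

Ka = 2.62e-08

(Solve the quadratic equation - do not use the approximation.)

x² + Ka×x - Ka×C = 0. Using quadratic formula: [H⁺] = 1.0601e-05

pH = 4.97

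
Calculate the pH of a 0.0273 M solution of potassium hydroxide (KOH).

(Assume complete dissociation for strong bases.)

[OH⁻] = 0.0273 M for strong base. pOH = -log[OH⁻] = 1.56, pH = 14 - pOH

pH = 12.44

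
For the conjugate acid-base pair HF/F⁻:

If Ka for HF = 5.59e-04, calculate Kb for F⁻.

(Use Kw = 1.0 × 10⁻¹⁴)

For a conjugate pair Ka × Kb = Kw, so Kb = Kw/Ka = 1.0 × 10⁻¹⁴ / 5.59e-04 = 1.79e-11.

K_b = 1.79e-11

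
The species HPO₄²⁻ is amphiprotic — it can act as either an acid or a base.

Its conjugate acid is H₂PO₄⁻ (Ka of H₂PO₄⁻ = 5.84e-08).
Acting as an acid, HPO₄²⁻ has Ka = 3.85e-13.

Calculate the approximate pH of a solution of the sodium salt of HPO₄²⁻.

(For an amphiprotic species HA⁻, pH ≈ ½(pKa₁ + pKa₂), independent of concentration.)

pKa₁ = -log(5.84e-08) = 7.23; pKa₂ = -log(3.85e-13) = 12.41. For an amphiprotic species, pH ≈ ½(pKa₁ + pKa₂) = ½(7.23 + 12.41) = 9.82.

pH = 9.82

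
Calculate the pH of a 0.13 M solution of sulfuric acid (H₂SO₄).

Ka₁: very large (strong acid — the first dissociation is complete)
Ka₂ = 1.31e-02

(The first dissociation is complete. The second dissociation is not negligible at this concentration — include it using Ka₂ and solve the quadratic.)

First dissociation is complete: [H⁺]₀ = [HSO₄⁻]₀ = C = 0.13 M. Second dissociation HSO₄⁻ ⇌ H⁺ + SO₄²⁻: let x = [SO₄²⁻]. Ka₂ = (C + x)·x / (C − x) = 1.31e-02 → x² + (C + Ka₂)·x − Ka₂·C = 0 → x² + 0.14310·x − 1.703e-03 = 0. x = (−0.14310 + √(0.14310² + 4 × 1.703e-03)) / 2 = 1.1048e-02 M. [H⁺] = C + x = 0.13 + 1.1048e-02 = 1.4105e-01 M. pH = -log(1.4105e-01) = 0.85.

pH = 0.85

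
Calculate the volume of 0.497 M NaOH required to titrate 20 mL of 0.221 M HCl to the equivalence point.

At equivalence: moles acid = moles base. moles HCl = 0.221 × 20/1000 = 0.00442 mol. V_base = moles / 0.497 × 1000 = 8.9 mL.

V_{base} = 8.9 mL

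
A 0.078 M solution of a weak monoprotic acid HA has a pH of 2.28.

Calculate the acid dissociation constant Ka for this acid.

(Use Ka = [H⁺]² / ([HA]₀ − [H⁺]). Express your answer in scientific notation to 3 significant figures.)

[H⁺] = 10^(−pH) = 10^(−2.28) = 5.248e-03 M. For HA ⇌ H⁺ + A⁻, Ka = [H⁺][A⁻]/[HA] = [H⁺]² / ([HA]₀ − [H⁺]) = (5.248e-03)² / (0.078 − 5.248e-03) = 3.79e-04.

K_a = 3.79e-04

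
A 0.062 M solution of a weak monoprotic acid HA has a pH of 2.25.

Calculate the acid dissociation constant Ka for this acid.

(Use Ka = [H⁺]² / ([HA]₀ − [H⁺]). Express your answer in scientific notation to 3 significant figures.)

[H⁺] = 10^(−pH) = 10^(−2.25) = 5.623e-03 M. For HA ⇌ H⁺ + A⁻, Ka = [H⁺][A⁻]/[HA] = [H⁺]² / ([HA]₀ − [H⁺]) = (5.623e-03)² / (0.062 − 5.623e-03) = 5.61e-04.

K_a = 5.61e-04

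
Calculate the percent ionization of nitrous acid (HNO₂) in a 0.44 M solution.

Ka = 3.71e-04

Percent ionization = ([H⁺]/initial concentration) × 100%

Using Ka equilibrium: x² + Ka×x - Ka×C = 0. Solving: [H⁺] = 1.2592e-02. Percent = (1.2592e-02/0.44) × 100

Percent ionization = 2.86%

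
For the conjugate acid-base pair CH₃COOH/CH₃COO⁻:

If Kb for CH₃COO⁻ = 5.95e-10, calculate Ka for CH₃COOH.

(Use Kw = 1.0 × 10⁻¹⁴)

For a conjugate pair Ka × Kb = Kw, so Ka = Kw/Kb = 1.0 × 10⁻¹⁴ / 5.95e-10 = 1.68e-05.

K_a = 1.68e-05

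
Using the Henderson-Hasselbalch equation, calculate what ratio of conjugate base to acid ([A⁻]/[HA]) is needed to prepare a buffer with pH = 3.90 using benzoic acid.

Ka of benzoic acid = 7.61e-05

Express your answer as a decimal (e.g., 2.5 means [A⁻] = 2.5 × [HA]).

pKa = -log(7.61e-05) = 4.1186. pH = pKa + log([A⁻]/[HA]), so log([A⁻]/[HA]) = pH − pKa = 3.90 − 4.1186 = -0.2186. [A⁻]/[HA] = 10^(-0.2186) = 0.604

[A⁻]/[HA] = 0.604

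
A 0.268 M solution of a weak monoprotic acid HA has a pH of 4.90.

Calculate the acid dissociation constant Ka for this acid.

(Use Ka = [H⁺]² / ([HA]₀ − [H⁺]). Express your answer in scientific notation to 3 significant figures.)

[H⁺] = 10^(−pH) = 10^(−4.90) = 1.259e-05 M. For HA ⇌ H⁺ + A⁻, Ka = [H⁺][A⁻]/[HA] = [H⁺]² / ([HA]₀ − [H⁺]) = (1.259e-05)² / (0.268 − 1.259e-05) = 5.91e-10.

K_a = 5.91e-10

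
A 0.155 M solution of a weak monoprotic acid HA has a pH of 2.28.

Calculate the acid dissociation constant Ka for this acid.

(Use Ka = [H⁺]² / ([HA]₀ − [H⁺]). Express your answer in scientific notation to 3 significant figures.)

[H⁺] = 10^(−pH) = 10^(−2.28) = 5.248e-03 M. For HA ⇌ H⁺ + A⁻, Ka = [H⁺][A⁻]/[HA] = [H⁺]² / ([HA]₀ − [H⁺]) = (5.248e-03)² / (0.155 − 5.248e-03) = 1.84e-04.

K_a = 1.84e-04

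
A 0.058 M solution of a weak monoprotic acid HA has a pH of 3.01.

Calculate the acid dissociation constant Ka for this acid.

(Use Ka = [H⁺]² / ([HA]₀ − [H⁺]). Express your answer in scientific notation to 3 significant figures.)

[H⁺] = 10^(−pH) = 10^(−3.01) = 9.772e-04 M. For HA ⇌ H⁺ + A⁻, Ka = [H⁺][A⁻]/[HA] = [H⁺]² / ([HA]₀ − [H⁺]) = (9.772e-04)² / (0.058 − 9.772e-04) = 1.67e-05.

K_a = 1.67e-05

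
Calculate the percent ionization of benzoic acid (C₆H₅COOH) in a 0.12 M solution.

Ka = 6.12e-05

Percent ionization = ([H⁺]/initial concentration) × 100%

Using Ka equilibrium: x² + Ka×x - Ka×C = 0. Solving: [H⁺] = 2.6796e-03. Percent = (2.6796e-03/0.12) × 100

Percent ionization = 2.23%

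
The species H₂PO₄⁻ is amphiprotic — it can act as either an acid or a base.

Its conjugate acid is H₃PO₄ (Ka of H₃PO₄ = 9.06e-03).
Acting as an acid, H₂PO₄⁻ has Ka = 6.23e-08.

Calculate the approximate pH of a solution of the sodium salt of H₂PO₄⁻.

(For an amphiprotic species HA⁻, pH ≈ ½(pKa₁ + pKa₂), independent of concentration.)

pKa₁ = -log(9.06e-03) = 2.04; pKa₂ = -log(6.23e-08) = 7.21. For an amphiprotic species, pH ≈ ½(pKa₁ + pKa₂) = ½(2.04 + 7.21) = 4.62.

pH = 4.62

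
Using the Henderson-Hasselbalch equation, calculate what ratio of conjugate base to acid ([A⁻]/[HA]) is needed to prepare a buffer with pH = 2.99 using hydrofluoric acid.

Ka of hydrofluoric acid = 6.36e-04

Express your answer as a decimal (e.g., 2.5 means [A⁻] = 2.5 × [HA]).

pKa = -log(6.36e-04) = 3.1965. pH = pKa + log([A⁻]/[HA]), so log([A⁻]/[HA]) = pH − pKa = 2.99 − 3.1965 = -0.2065. [A⁻]/[HA] = 10^(-0.2065) = 0.622

[A⁻]/[HA] = 0.622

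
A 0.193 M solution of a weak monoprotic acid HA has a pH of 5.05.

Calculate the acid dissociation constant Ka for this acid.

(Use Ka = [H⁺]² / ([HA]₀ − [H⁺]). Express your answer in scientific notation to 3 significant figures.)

[H⁺] = 10^(−pH) = 10^(−5.05) = 8.913e-06 M. For HA ⇌ H⁺ + A⁻, Ka = [H⁺][A⁻]/[HA] = [H⁺]² / ([HA]₀ − [H⁺]) = (8.913e-06)² / (0.193 − 8.913e-06) = 4.12e-10.

K_a = 4.12e-10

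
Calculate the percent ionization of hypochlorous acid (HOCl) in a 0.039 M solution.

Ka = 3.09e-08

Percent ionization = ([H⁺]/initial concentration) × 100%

Using Ka equilibrium: x² + Ka×x - Ka×C = 0. Solving: [H⁺] = 3.4699e-05. Percent = (3.4699e-05/0.039) × 100

Percent ionization = 0.089%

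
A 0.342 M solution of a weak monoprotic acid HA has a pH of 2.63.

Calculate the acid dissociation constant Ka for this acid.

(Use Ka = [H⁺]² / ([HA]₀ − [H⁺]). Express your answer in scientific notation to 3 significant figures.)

[H⁺] = 10^(−pH) = 10^(−2.63) = 2.344e-03 M. For HA ⇌ H⁺ + A⁻, Ka = [H⁺][A⁻]/[HA] = [H⁺]² / ([HA]₀ − [H⁺]) = (2.344e-03)² / (0.342 − 2.344e-03) = 1.62e-05.

K_a = 1.62e-05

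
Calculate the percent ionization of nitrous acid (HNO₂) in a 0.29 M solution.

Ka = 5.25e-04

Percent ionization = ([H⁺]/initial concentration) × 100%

Using Ka equilibrium: x² + Ka×x - Ka×C = 0. Solving: [H⁺] = 1.2079e-02. Percent = (1.2079e-02/0.29) × 100

Percent ionization = 4.17%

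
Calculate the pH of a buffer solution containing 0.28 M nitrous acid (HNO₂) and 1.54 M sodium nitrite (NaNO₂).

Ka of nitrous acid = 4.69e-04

pKa = -log(4.69e-04) = 3.33. pH = pKa + log([A⁻]/[HA]) = 3.33 + log(1.54/0.28)

pH = 4.07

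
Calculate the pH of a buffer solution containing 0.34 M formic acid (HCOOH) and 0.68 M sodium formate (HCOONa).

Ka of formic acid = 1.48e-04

pKa = -log(1.48e-04) = 3.83. pH = pKa + log([A⁻]/[HA]) = 3.83 + log(0.68/0.34)

pH = 4.13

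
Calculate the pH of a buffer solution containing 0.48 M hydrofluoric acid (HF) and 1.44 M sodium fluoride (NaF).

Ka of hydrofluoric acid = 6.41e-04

pKa = -log(6.41e-04) = 3.19. pH = pKa + log([A⁻]/[HA]) = 3.19 + log(1.44/0.48)

pH = 3.67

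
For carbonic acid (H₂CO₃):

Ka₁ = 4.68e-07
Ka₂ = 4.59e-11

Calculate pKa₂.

pKa₂ = -log(Ka₂) = -log(4.59e-11) = 10.34.

pK_{a2} = 10.34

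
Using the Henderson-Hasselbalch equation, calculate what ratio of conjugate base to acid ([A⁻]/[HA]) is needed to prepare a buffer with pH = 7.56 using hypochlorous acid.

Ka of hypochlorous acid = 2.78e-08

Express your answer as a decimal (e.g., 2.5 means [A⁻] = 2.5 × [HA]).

pKa = -log(2.78e-08) = 7.5560. pH = pKa + log([A⁻]/[HA]), so log([A⁻]/[HA]) = pH − pKa = 7.56 − 7.5560 = 0.0040. [A⁻]/[HA] = 10^(0.0040) = 1.01

[A⁻]/[HA] = 1.01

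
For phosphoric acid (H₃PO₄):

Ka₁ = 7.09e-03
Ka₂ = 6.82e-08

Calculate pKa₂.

pKa₂ = -log(Ka₂) = -log(6.82e-08) = 7.17.

pK_{a2} = 7.17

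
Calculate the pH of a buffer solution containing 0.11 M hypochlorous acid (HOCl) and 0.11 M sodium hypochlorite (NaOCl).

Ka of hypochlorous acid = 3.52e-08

pKa = -log(3.52e-08) = 7.45. pH = pKa + log([A⁻]/[HA]) = 7.45 + log(0.11/0.11)

pH = 7.45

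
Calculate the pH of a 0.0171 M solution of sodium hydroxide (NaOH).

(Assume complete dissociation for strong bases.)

[OH⁻] = 0.0171 M for strong base. pOH = -log[OH⁻] = 1.77, pH = 14 - pOH

pH = 12.23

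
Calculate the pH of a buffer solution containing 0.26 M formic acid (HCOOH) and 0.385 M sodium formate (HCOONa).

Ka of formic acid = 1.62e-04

pKa = -log(1.62e-04) = 3.79. pH = pKa + log([A⁻]/[HA]) = 3.79 + log(0.385/0.26)

pH = 3.96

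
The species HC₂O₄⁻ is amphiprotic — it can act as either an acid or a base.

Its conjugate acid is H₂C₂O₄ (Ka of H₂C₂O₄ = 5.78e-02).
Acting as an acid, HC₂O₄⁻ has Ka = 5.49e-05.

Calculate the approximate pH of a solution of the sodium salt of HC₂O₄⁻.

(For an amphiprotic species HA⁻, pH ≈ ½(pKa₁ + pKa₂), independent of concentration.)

pKa₁ = -log(5.78e-02) = 1.24; pKa₂ = -log(5.49e-05) = 4.26. For an amphiprotic species, pH ≈ ½(pKa₁ + pKa₂) = ½(1.24 + 4.26) = 2.75.

pH = 2.75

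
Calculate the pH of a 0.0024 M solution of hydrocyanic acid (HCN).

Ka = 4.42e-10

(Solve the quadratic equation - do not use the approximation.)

x² + Ka×x - Ka×C = 0. Using quadratic formula: [H⁺] = 1.0297e-06

pH = 5.99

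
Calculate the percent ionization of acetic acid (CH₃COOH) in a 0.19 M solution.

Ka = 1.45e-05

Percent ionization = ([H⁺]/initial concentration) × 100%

Using Ka equilibrium: x² + Ka×x - Ka×C = 0. Solving: [H⁺] = 1.6526e-03. Percent = (1.6526e-03/0.19) × 100

Percent ionization = 0.87%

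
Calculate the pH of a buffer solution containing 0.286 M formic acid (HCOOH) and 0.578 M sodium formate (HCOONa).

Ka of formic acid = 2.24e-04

pKa = -log(2.24e-04) = 3.65. pH = pKa + log([A⁻]/[HA]) = 3.65 + log(0.578/0.286)

pH = 3.96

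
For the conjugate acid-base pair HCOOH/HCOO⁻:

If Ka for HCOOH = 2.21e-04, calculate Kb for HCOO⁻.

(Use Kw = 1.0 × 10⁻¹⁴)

For a conjugate pair Ka × Kb = Kw, so Kb = Kw/Ka = 1.0 × 10⁻¹⁴ / 2.21e-04 = 4.52e-11.

K_b = 4.52e-11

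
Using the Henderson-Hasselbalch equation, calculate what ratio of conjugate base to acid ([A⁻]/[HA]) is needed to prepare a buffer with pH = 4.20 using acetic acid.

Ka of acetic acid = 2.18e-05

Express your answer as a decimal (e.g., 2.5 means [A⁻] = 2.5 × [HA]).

pKa = -log(2.18e-05) = 4.6615. pH = pKa + log([A⁻]/[HA]), so log([A⁻]/[HA]) = pH − pKa = 4.20 − 4.6615 = -0.4615. [A⁻]/[HA] = 10^(-0.4615) = 0.346

[A⁻]/[HA] = 0.346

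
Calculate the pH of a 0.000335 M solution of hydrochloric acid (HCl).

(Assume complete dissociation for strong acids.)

[H⁺] = 0.000335 M for strong acid. pH = -log[H⁺] = -log(0.000335)

pH = 3.47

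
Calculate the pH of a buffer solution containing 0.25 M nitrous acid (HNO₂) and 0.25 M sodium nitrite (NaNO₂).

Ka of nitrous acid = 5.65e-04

pKa = -log(5.65e-04) = 3.25. pH = pKa + log([A⁻]/[HA]) = 3.25 + log(0.25/0.25)

pH = 3.25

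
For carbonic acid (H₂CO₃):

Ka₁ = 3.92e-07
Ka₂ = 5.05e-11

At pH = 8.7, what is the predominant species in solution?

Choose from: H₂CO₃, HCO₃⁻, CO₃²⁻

pKa₁ = 6.41, pKa₂ = 10.30. For a polyprotic acid the predominant species crosses at each pKa: below pKa_n the protonated form dominates, above it the deprotonated form does. At pH = 8.7, the predominant species is HCO₃⁻.

HCO₃⁻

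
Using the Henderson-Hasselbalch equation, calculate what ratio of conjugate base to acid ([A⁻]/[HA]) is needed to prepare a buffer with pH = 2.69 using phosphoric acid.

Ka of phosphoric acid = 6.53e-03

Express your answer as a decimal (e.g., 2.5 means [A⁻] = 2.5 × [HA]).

pKa = -log(6.53e-03) = 2.1851. pH = pKa + log([A⁻]/[HA]), so log([A⁻]/[HA]) = pH − pKa = 2.69 − 2.1851 = 0.5049. [A⁻]/[HA] = 10^(0.5049) = 3.20

[A⁻]/[HA] = 3.20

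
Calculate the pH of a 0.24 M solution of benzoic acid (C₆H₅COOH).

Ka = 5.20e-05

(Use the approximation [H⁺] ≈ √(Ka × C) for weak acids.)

[H⁺] = √(Ka × C) = √(5.20e-05 × 0.24) = 3.5327e-03. pH = -log(3.5327e-03)

pH = 2.45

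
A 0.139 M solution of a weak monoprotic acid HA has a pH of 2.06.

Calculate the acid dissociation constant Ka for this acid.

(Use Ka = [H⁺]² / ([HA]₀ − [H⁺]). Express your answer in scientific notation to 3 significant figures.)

[H⁺] = 10^(−pH) = 10^(−2.06) = 8.710e-03 M. For HA ⇌ H⁺ + A⁻, Ka = [H⁺][A⁻]/[HA] = [H⁺]² / ([HA]₀ − [H⁺]) = (8.710e-03)² / (0.139 − 8.710e-03) = 5.82e-04.

K_a = 5.82e-04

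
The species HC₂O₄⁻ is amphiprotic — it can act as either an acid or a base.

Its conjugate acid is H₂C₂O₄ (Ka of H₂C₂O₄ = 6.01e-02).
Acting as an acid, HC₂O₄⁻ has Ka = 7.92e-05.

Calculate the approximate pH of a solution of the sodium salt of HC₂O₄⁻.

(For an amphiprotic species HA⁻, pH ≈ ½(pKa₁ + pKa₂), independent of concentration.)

pKa₁ = -log(6.01e-02) = 1.22; pKa₂ = -log(7.92e-05) = 4.10. For an amphiprotic species, pH ≈ ½(pKa₁ + pKa₂) = ½(1.22 + 4.10) = 2.66.

pH = 2.66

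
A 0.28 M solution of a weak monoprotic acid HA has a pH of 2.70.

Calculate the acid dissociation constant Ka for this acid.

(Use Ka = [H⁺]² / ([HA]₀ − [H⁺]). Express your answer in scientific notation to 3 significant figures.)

[H⁺] = 10^(−pH) = 10^(−2.70) = 1.995e-03 M. For HA ⇌ H⁺ + A⁻, Ka = [H⁺][A⁻]/[HA] = [H⁺]² / ([HA]₀ − [H⁺]) = (1.995e-03)² / (0.28 − 1.995e-03) = 1.43e-05.

K_a = 1.43e-05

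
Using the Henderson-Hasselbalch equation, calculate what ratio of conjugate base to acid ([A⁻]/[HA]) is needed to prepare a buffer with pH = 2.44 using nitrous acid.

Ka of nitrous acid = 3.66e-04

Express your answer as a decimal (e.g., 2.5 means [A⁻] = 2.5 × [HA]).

pKa = -log(3.66e-04) = 3.4365. pH = pKa + log([A⁻]/[HA]), so log([A⁻]/[HA]) = pH − pKa = 2.44 − 3.4365 = -0.9965. [A⁻]/[HA] = 10^(-0.9965) = 0.101

[A⁻]/[HA] = 0.101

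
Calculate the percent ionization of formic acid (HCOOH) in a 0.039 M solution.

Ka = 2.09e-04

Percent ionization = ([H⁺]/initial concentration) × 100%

Using Ka equilibrium: x² + Ka×x - Ka×C = 0. Solving: [H⁺] = 2.7524e-03. Percent = (2.7524e-03/0.039) × 100

Percent ionization = 7.06%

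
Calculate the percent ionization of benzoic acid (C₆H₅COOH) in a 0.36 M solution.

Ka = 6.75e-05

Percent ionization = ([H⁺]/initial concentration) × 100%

Using Ka equilibrium: x² + Ka×x - Ka×C = 0. Solving: [H⁺] = 4.8959e-03. Percent = (4.8959e-03/0.36) × 100

Percent ionization = 1.36%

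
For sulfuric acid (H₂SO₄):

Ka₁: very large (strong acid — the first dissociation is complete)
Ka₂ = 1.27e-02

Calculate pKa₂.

pKa₂ = -log(Ka₂) = -log(1.27e-02) = 1.90.

pK_{a2} = 1.90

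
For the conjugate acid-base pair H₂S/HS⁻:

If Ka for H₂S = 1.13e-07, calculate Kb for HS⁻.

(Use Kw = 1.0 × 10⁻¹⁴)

For a conjugate pair Ka × Kb = Kw, so Kb = Kw/Ka = 1.0 × 10⁻¹⁴ / 1.13e-07 = 8.85e-08.

K_b = 8.85e-08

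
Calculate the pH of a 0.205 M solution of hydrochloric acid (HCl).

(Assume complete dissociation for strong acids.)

[H⁺] = 0.205 M for strong acid. pH = -log[H⁺] = -log(0.205)

pH = 0.69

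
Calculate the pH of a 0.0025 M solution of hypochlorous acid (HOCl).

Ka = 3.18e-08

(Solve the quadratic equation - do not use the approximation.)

x² + Ka×x - Ka×C = 0. Using quadratic formula: [H⁺] = 8.9004e-06

pH = 5.05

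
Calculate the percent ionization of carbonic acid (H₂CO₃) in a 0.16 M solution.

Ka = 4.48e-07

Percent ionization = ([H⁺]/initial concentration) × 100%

Using Ka equilibrium: x² + Ka×x - Ka×C = 0. Solving: [H⁺] = 2.6751e-04. Percent = (2.6751e-04/0.16) × 100

Percent ionization = 0.167%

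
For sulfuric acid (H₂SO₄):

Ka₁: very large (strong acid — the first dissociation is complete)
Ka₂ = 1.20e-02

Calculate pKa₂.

pKa₂ = -log(Ka₂) = -log(1.20e-02) = 1.92.

pK_{a2} = 1.92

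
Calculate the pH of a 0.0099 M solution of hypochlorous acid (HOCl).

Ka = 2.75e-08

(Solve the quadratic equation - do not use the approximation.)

x² + Ka×x - Ka×C = 0. Using quadratic formula: [H⁺] = 1.6486e-05

pH = 4.78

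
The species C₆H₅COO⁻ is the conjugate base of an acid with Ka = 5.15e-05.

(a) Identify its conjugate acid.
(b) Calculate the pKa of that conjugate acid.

(a) The conjugate acid is formed by adding one H⁺ to C₆H₅COO⁻, giving C₆H₅COOH. (b) pKa = -log(Ka) = -log(5.15e-05) = 4.29.

Conjugate acid: C₆H₅COOH; pK_a = 4.29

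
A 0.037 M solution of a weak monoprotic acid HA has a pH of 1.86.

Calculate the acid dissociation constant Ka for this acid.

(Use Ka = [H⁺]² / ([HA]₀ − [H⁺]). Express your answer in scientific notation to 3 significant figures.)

[H⁺] = 10^(−pH) = 10^(−1.86) = 1.380e-02 M. For HA ⇌ H⁺ + A⁻, Ka = [H⁺][A⁻]/[HA] = [H⁺]² / ([HA]₀ − [H⁺]) = (1.380e-02)² / (0.037 − 1.380e-02) = 8.21e-03.

K_a = 8.21e-03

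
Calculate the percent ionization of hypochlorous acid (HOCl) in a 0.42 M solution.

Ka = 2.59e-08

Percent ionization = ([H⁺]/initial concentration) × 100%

Using Ka equilibrium: x² + Ka×x - Ka×C = 0. Solving: [H⁺] = 1.0428e-04. Percent = (1.0428e-04/0.42) × 100

Percent ionization = 0.0248%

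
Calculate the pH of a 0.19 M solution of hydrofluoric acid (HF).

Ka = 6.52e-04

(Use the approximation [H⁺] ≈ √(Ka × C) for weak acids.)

[H⁺] = √(Ka × C) = √(6.52e-04 × 0.19) = 1.1130e-02. pH = -log(1.1130e-02)

pH = 1.95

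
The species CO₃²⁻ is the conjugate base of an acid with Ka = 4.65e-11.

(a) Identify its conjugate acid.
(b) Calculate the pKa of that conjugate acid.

(a) The conjugate acid is formed by adding one H⁺ to CO₃²⁻, giving HCO₃⁻. (b) pKa = -log(Ka) = -log(4.65e-11) = 10.33.

Conjugate acid: HCO₃⁻; pK_a = 10.33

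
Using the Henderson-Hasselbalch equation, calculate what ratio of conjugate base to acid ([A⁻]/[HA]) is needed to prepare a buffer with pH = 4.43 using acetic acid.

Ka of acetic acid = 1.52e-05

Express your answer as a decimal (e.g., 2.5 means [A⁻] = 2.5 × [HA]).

pKa = -log(1.52e-05) = 4.8182. pH = pKa + log([A⁻]/[HA]), so log([A⁻]/[HA]) = pH − pKa = 4.43 − 4.8182 = -0.3882. [A⁻]/[HA] = 10^(-0.3882) = 0.409

[A⁻]/[HA] = 0.409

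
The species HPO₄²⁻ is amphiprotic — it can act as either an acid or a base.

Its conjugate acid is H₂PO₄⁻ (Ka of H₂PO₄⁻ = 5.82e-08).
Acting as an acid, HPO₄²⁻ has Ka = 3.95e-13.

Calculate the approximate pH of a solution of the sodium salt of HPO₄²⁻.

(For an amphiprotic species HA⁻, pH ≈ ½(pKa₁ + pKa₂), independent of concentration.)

pKa₁ = -log(5.82e-08) = 7.24; pKa₂ = -log(3.95e-13) = 12.40. For an amphiprotic species, pH ≈ ½(pKa₁ + pKa₂) = ½(7.24 + 12.40) = 9.82.

pH = 9.82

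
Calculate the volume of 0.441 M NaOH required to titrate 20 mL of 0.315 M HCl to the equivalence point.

At equivalence: moles acid = moles base. moles HCl = 0.315 × 20/1000 = 0.0063 mol. V_base = moles / 0.441 × 1000 = 14.3 mL.

V_{base} = 14.3 mL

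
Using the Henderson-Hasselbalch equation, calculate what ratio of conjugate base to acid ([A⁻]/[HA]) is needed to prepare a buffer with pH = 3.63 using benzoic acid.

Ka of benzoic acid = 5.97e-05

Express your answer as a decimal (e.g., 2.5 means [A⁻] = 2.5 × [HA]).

pKa = -log(5.97e-05) = 4.2240. pH = pKa + log([A⁻]/[HA]), so log([A⁻]/[HA]) = pH − pKa = 3.63 − 4.2240 = -0.5940. [A⁻]/[HA] = 10^(-0.5940) = 0.255

[A⁻]/[HA] = 0.255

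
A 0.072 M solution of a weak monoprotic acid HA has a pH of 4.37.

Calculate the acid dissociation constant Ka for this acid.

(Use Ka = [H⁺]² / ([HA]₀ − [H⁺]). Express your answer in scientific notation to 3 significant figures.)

[H⁺] = 10^(−pH) = 10^(−4.37) = 4.266e-05 M. For HA ⇌ H⁺ + A⁻, Ka = [H⁺][A⁻]/[HA] = [H⁺]² / ([HA]₀ − [H⁺]) = (4.266e-05)² / (0.072 − 4.266e-05) = 2.53e-08.

K_a = 2.53e-08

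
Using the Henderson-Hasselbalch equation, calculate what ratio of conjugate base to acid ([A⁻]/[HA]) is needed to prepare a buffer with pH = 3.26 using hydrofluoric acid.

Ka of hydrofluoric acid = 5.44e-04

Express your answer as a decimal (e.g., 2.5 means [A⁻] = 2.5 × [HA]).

pKa = -log(5.44e-04) = 3.2644. pH = pKa + log([A⁻]/[HA]), so log([A⁻]/[HA]) = pH − pKa = 3.26 − 3.2644 = -0.0044. [A⁻]/[HA] = 10^(-0.0044) = 0.990

[A⁻]/[HA] = 0.990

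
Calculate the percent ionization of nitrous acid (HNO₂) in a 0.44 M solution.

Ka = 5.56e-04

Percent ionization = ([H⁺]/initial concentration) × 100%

Using Ka equilibrium: x² + Ka×x - Ka×C = 0. Solving: [H⁺] = 1.5365e-02. Percent = (1.5365e-02/0.44) × 100

Percent ionization = 3.49%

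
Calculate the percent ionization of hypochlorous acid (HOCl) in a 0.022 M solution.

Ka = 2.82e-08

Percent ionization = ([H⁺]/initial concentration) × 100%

Using Ka equilibrium: x² + Ka×x - Ka×C = 0. Solving: [H⁺] = 2.4894e-05. Percent = (2.4894e-05/0.022) × 100

Percent ionization = 0.113%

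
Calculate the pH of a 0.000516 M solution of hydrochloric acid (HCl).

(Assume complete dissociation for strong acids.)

[H⁺] = 0.000516 M for strong acid. pH = -log[H⁺] = -log(0.000516)

pH = 3.29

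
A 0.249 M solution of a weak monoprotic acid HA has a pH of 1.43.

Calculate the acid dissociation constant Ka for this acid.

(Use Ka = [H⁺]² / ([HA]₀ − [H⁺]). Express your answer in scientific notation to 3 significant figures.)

[H⁺] = 10^(−pH) = 10^(−1.43) = 3.715e-02 M. For HA ⇌ H⁺ + A⁻, Ka = [H⁺][A⁻]/[HA] = [H⁺]² / ([HA]₀ − [H⁺]) = (3.715e-02)² / (0.249 − 3.715e-02) = 6.52e-03.

K_a = 6.52e-03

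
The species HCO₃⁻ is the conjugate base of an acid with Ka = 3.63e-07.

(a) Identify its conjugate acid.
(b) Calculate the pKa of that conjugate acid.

(a) The conjugate acid is formed by adding one H⁺ to HCO₃⁻, giving H₂CO₃. (b) pKa = -log(Ka) = -log(3.63e-07) = 6.44.

Conjugate acid: H₂CO₃; pK_a = 6.44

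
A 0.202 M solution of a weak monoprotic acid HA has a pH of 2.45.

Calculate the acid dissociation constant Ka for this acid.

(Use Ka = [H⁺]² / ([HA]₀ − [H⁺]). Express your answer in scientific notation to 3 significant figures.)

[H⁺] = 10^(−pH) = 10^(−2.45) = 3.548e-03 M. For HA ⇌ H⁺ + A⁻, Ka = [H⁺][A⁻]/[HA] = [H⁺]² / ([HA]₀ − [H⁺]) = (3.548e-03)² / (0.202 − 3.548e-03) = 6.34e-05.

K_a = 6.34e-05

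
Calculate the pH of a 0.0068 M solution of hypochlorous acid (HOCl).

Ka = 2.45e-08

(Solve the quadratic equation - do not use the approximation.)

x² + Ka×x - Ka×C = 0. Using quadratic formula: [H⁺] = 1.2895e-05

pH = 4.89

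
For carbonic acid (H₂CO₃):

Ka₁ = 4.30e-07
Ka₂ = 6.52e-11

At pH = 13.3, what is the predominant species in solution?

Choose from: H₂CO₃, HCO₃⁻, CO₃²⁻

pKa₁ = 6.37, pKa₂ = 10.19. For a polyprotic acid the predominant species crosses at each pKa: below pKa_n the protonated form dominates, above it the deprotonated form does. At pH = 13.3, the predominant species is CO₃²⁻.

CO₃²⁻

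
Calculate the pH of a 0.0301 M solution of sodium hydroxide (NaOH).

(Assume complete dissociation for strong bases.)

[OH⁻] = 0.0301 M for strong base. pOH = -log[OH⁻] = 1.52, pH = 14 - pOH

pH = 12.48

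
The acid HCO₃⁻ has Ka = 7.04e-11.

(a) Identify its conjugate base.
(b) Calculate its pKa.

(a) The conjugate base is formed by removing one H⁺ from HCO₃⁻, giving CO₃²⁻. (b) pKa = -log(Ka) = -log(7.04e-11) = 10.15.

Conjugate base: CO₃²⁻; pK_a = 10.15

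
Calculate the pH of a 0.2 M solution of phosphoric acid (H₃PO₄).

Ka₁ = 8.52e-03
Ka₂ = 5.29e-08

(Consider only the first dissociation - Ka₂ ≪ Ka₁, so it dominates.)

First dissociation dominates. From Ka₁ = [H⁺][HA⁻]/[H₂A], x² + Ka₁·x − Ka₁·C = 0 with C = 0.2 M and Ka₁ = 8.52e-03. Solving: [H⁺] = (−Ka₁ + √(Ka₁² + 4·Ka₁·C)) / 2 = 3.7239e-02 M. pH = -log(3.7239e-02) = 1.43.

pH = 1.43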